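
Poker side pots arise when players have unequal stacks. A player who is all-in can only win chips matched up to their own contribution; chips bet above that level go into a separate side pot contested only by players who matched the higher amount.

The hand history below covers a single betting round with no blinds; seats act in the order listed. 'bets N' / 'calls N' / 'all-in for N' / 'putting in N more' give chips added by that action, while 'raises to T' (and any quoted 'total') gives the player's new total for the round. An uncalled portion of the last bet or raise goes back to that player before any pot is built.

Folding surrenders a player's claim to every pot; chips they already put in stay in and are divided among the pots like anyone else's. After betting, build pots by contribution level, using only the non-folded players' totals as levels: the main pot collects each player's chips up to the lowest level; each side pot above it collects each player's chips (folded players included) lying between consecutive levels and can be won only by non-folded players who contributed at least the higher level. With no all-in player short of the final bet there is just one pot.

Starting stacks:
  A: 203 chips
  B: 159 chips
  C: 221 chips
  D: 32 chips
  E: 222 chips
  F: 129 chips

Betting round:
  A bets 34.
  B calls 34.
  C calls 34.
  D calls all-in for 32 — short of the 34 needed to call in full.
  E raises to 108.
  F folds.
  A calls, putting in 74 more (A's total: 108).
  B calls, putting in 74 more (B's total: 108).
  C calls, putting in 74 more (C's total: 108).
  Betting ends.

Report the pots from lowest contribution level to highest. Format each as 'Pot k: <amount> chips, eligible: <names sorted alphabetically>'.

Pot 1: 160 chips, eligible: A, B, C, D, E
Pot 2: 304 chips, eligible: A, B, C, E

Derivation:
Contributions: A=108, B=108, C=108, D=32, E=108
Folded: F
Pot levels (distinct totals of non-folded players): 32, 108
Layer 1-32: 32 each from A, B, C, D, E = 32*5 = 160 chips; eligible A, B, C, D, E
Layer 33-108: 76 each from A, B, C, E = 76*4 = 304 chips; eligible A, B, C, E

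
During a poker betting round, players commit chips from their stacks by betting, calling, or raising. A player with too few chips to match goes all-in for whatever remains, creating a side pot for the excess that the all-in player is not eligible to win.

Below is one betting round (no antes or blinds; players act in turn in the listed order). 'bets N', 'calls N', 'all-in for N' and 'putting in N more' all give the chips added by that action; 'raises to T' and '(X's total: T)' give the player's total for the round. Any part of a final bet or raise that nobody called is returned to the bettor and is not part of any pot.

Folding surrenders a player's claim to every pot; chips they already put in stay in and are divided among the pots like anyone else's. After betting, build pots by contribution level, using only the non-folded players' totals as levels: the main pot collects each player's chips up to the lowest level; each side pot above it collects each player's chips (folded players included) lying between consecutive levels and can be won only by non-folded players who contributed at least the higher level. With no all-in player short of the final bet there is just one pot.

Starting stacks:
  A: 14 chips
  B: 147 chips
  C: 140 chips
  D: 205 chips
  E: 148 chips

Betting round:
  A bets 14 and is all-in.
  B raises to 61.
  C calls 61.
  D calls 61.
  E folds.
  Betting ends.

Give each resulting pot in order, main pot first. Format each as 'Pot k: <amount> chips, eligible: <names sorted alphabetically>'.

Pot 1: 56 chips, eligible: A, B, C, D
Pot 2: 141 chips, eligible: B, C, D

Derivation:
Contributions: A=14, B=61, C=61, D=61
Folded: E
Pot levels (distinct totals of non-folded players): 14, 61
Layer 1-14: 14 each from A, B, C, D = 14*4 = 56 chips; eligible A, B, C, D
Layer 15-61: 47 each from B, C, D = 47*3 = 141 chips; eligible B, C, D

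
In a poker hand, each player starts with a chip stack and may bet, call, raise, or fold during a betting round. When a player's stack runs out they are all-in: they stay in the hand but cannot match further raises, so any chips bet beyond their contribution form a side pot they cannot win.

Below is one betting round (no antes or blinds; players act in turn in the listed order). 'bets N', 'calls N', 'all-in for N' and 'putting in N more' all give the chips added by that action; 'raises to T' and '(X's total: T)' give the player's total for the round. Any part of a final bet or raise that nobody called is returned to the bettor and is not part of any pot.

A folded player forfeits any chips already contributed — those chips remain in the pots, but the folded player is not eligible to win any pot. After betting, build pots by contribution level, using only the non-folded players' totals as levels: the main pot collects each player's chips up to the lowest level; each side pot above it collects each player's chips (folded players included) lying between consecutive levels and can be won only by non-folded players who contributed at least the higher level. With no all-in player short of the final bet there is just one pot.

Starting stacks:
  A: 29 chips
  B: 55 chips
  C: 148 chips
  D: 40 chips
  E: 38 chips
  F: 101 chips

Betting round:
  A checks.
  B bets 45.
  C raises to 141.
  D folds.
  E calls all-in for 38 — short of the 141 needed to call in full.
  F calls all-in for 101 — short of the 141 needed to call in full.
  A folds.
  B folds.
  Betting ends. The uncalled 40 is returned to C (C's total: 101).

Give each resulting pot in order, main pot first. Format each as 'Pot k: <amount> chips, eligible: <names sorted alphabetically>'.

Contributions (after 40 returned to C): B=45, C=101, E=38, F=101
Folded: A, B, D
Pot levels (distinct totals of non-folded players): 38, 101
Layer 1-38: 38 each from B, C, E, F = 38*4 = 152 chips; eligible C, E, F
Layer 39-101: B 7 + C 63 + F 63 = 133 chips; eligible C, F

Pot 1: 152 chips, eligible: C, E, F
Pot 2: 133 chips, eligible: C, F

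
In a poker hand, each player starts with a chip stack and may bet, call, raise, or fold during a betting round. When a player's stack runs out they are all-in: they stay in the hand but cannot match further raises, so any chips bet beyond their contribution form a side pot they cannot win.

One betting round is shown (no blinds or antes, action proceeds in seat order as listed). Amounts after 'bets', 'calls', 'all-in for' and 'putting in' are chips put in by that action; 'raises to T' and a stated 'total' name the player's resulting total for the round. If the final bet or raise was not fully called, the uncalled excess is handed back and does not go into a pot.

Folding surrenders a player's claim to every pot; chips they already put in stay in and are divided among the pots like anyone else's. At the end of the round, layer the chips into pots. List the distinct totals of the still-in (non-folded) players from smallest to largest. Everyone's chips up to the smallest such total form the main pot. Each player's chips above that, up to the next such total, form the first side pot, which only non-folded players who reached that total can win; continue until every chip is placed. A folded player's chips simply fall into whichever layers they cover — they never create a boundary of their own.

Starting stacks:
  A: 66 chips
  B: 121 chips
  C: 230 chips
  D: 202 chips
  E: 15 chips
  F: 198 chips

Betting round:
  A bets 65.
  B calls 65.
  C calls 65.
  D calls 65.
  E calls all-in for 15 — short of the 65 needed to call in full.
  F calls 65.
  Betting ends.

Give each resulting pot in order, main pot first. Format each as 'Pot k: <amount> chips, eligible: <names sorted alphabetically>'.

Pot 1: 90 chips, eligible: A, B, C, D, E, F
Pot 2: 250 chips, eligible: A, B, C, D, F

Derivation:
Contributions: A=65, B=65, C=65, D=65, E=15, F=65
Pot levels (distinct totals of non-folded players): 15, 65
Layer 1-15: 15 each from A, B, C, D, E, F = 15*6 = 90 chips; eligible A, B, C, D, E, F
Layer 16-65: 50 each from A, B, C, D, F = 50*5 = 250 chips; eligible A, B, C, D, F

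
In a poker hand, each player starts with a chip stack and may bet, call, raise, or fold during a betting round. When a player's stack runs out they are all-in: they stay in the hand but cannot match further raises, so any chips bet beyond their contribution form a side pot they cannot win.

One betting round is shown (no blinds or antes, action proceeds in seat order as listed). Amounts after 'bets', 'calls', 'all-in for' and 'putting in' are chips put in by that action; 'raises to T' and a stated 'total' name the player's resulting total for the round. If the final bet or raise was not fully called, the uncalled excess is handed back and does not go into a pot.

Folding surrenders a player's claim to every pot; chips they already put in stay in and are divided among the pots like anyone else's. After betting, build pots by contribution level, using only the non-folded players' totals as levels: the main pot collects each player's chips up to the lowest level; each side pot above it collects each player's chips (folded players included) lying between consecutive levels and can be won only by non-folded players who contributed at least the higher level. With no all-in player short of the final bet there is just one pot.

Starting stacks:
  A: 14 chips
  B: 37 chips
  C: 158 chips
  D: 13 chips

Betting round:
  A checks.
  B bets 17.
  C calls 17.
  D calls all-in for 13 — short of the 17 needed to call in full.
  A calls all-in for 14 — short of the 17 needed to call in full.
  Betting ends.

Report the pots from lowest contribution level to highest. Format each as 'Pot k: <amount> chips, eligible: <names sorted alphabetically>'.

Contributions: A=14, B=17, C=17, D=13
Pot levels (distinct totals of non-folded players): 13, 14, 17
Layer 1-13: 13 each from A, B, C, D = 13*4 = 52 chips; eligible A, B, C, D
Layer 14-14: 1 each from A, B, C = 1*3 = 3 chips; eligible A, B, C
Layer 15-17: 3 each from B, C = 3*2 = 6 chips; eligible B, C

Pot 1: 52 chips, eligible: A, B, C, D
Pot 2: 3 chips, eligible: A, B, C
Pot 3: 6 chips, eligible: B, C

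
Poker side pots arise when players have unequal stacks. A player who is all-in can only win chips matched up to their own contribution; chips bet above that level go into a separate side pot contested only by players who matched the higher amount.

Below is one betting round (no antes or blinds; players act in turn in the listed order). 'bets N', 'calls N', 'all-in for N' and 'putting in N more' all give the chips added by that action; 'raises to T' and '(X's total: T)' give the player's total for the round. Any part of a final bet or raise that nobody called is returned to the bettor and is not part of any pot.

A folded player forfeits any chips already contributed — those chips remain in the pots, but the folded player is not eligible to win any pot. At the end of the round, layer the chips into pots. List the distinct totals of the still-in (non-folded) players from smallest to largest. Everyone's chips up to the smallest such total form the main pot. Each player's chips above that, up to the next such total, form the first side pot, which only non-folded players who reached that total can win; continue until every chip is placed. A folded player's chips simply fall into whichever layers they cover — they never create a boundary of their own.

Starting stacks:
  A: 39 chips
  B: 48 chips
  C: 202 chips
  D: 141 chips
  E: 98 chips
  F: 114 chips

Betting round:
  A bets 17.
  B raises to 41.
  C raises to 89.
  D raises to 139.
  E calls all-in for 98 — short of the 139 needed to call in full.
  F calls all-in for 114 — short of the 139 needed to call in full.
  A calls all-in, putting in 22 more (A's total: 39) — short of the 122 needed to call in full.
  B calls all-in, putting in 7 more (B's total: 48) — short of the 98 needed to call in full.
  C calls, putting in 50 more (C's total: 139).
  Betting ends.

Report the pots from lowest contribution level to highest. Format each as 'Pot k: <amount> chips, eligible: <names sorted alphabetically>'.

Contributions: A=39, B=48, C=139, D=139, E=98, F=114
Pot levels (distinct totals of non-folded players): 39, 48, 98, 114, 139
Layer 1-39: 39 each from A, B, C, D, E, F = 39*6 = 234 chips; eligible A, B, C, D, E, F
Layer 40-48: 9 each from B, C, D, E, F = 9*5 = 45 chips; eligible B, C, D, E, F
Layer 49-98: 50 each from C, D, E, F = 50*4 = 200 chips; eligible C, D, E, F
Layer 99-114: 16 each from C, D, F = 16*3 = 48 chips; eligible C, D, F
Layer 115-139: 25 each from C, D = 25*2 = 50 chips; eligible C, D

Pot 1: 234 chips, eligible: A, B, C, D, E, F
Pot 2: 45 chips, eligible: B, C, D, E, F
Pot 3: 200 chips, eligible: C, D, E, F
Pot 4: 48 chips, eligible: C, D, F
Pot 5: 50 chips, eligible: C, D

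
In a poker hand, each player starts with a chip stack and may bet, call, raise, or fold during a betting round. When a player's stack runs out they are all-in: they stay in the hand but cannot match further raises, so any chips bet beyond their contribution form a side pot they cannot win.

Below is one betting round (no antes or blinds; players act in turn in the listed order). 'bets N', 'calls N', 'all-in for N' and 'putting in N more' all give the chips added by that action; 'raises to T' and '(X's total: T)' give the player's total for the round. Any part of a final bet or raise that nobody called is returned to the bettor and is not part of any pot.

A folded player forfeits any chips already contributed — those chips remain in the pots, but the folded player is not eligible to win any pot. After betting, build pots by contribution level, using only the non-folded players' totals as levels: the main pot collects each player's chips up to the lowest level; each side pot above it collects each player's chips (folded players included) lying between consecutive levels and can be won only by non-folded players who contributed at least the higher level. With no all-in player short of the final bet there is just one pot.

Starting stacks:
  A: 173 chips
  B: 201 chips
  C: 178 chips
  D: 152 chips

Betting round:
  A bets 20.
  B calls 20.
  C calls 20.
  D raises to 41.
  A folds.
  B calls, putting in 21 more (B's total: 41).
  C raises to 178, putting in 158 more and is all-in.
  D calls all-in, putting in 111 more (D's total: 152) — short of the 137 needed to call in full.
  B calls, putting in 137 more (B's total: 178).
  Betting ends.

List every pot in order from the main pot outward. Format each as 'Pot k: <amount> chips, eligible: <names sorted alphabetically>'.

Pot 1: 476 chips, eligible: B, C, D
Pot 2: 52 chips, eligible: B, C

Derivation:
Contributions: A=20, B=178, C=178, D=152
Folded: A
Pot levels (distinct totals of non-folded players): 152, 178
Layer 1-152: A 20 + B 152 + C 152 + D 152 = 476 chips; eligible B, C, D
Layer 153-178: 26 each from B, C = 26*2 = 52 chips; eligible B, C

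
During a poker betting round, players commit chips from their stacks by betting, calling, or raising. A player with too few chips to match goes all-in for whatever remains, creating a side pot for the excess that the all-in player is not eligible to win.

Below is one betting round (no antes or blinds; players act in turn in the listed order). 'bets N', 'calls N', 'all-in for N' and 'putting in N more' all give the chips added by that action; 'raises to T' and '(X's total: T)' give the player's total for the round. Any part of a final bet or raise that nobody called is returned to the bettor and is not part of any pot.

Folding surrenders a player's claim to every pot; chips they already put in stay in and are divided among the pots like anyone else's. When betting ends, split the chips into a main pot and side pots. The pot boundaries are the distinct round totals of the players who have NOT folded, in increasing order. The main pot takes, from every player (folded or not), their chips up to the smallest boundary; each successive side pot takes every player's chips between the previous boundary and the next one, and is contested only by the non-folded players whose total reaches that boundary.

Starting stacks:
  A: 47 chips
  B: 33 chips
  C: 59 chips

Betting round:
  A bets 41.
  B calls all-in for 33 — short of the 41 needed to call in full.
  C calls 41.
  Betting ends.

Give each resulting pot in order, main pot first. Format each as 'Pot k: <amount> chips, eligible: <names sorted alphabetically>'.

Contributions: A=41, B=33, C=41
Pot levels (distinct totals of non-folded players): 33, 41
Layer 1-33: 33 each from A, B, C = 33*3 = 99 chips; eligible A, B, C
Layer 34-41: 8 each from A, C = 8*2 = 16 chips; eligible A, C

Pot 1: 99 chips, eligible: A, B, C
Pot 2: 16 chips, eligible: A, C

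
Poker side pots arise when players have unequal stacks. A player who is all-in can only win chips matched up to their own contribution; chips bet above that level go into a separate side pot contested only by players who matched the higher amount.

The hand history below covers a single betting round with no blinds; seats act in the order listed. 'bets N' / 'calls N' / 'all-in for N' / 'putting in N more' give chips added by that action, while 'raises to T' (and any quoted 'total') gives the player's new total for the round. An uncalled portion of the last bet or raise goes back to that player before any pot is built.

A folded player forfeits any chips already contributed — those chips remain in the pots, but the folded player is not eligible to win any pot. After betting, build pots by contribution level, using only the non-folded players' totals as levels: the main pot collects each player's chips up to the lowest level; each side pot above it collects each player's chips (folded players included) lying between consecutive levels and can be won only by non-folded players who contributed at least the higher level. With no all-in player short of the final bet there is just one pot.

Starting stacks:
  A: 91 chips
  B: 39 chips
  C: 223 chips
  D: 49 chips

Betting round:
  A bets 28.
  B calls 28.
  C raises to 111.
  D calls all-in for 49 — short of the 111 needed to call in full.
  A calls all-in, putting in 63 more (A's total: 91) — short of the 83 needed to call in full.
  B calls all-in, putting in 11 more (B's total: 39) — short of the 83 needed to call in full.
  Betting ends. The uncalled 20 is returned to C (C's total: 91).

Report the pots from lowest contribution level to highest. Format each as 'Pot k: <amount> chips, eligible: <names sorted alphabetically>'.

Contributions (after 20 returned to C): A=91, B=39, C=91, D=49
Pot levels (distinct totals of non-folded players): 39, 49, 91
Layer 1-39: 39 each from A, B, C, D = 39*4 = 156 chips; eligible A, B, C, D
Layer 40-49: 10 each from A, C, D = 10*3 = 30 chips; eligible A, C, D
Layer 50-91: 42 each from A, C = 42*2 = 84 chips; eligible A, C

Pot 1: 156 chips, eligible: A, B, C, D
Pot 2: 30 chips, eligible: A, C, D
Pot 3: 84 chips, eligible: A, C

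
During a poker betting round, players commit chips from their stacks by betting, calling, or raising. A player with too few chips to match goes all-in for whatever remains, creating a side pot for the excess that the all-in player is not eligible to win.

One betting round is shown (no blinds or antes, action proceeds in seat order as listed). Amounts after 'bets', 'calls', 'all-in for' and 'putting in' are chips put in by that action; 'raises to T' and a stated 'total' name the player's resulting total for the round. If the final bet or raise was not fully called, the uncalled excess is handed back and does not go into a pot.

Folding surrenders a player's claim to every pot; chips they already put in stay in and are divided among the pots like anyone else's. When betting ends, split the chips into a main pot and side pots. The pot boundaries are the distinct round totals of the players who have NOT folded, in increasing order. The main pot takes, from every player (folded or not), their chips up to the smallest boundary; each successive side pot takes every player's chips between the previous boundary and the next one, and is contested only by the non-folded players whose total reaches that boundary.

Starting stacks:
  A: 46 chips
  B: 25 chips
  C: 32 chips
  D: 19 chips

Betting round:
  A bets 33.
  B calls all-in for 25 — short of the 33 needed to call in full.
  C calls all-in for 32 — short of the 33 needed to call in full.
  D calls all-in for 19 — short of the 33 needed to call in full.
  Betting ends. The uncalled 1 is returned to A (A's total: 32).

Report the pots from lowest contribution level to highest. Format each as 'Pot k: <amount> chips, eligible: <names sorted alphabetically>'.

Pot 1: 76 chips, eligible: A, B, C, D
Pot 2: 18 chips, eligible: A, B, C
Pot 3: 14 chips, eligible: A, C

Derivation:
Contributions (after 1 returned to A): A=32, B=25, C=32, D=19
Pot levels (distinct totals of non-folded players): 19, 25, 32
Layer 1-19: 19 each from A, B, C, D = 19*4 = 76 chips; eligible A, B, C, D
Layer 20-25: 6 each from A, B, C = 6*3 = 18 chips; eligible A, B, C
Layer 26-32: 7 each from A, C = 7*2 = 14 chips; eligible A, C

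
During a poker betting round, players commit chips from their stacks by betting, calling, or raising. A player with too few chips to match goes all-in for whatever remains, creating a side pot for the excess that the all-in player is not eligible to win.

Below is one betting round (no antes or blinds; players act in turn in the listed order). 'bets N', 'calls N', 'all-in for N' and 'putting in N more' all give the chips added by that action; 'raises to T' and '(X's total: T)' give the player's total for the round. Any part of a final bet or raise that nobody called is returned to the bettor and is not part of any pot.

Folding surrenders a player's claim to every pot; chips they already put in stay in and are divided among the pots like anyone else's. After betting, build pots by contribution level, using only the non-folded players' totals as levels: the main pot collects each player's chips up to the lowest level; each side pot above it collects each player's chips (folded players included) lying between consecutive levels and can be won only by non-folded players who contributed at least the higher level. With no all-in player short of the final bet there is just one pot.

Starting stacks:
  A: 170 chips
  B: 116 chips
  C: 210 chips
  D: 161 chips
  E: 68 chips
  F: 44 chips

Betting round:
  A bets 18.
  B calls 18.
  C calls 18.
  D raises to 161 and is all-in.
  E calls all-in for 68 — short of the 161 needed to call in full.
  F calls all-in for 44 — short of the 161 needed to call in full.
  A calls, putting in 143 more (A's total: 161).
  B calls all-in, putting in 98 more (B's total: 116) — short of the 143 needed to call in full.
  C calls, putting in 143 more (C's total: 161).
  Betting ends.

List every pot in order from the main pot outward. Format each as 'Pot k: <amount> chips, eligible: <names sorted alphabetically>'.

Pot 1: 264 chips, eligible: A, B, C, D, E, F
Pot 2: 120 chips, eligible: A, B, C, D, E
Pot 3: 192 chips, eligible: A, B, C, D
Pot 4: 135 chips, eligible: A, C, D

Derivation:
Contributions: A=161, B=116, C=161, D=161, E=68, F=44
Pot levels (distinct totals of non-folded players): 44, 68, 116, 161
Layer 1-44: 44 each from A, B, C, D, E, F = 44*6 = 264 chips; eligible A, B, C, D, E, F
Layer 45-68: 24 each from A, B, C, D, E = 24*5 = 120 chips; eligible A, B, C, D, E
Layer 69-116: 48 each from A, B, C, D = 48*4 = 192 chips; eligible A, B, C, D
Layer 117-161: 45 each from A, C, D = 45*3 = 135 chips; eligible A, C, D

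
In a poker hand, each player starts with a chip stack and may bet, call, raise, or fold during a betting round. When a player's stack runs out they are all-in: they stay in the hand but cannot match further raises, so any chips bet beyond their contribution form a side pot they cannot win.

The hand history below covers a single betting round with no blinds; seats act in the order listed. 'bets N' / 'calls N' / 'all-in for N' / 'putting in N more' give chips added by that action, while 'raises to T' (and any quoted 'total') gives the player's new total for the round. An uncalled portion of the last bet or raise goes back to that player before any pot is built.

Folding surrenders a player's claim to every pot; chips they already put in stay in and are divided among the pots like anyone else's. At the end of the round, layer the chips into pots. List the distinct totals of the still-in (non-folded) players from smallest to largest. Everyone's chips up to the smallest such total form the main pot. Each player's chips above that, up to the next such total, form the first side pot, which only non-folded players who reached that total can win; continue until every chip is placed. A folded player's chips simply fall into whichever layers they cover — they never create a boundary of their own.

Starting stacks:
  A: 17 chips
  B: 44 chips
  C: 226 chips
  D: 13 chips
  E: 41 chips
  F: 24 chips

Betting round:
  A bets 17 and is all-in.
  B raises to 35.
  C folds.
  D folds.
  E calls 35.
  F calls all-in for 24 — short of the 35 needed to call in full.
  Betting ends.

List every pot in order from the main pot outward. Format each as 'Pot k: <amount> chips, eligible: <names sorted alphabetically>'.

Pot 1: 68 chips, eligible: A, B, E, F
Pot 2: 21 chips, eligible: B, E, F
Pot 3: 22 chips, eligible: B, E

Derivation:
Contributions: A=17, B=35, E=35, F=24
Folded: C, D
Pot levels (distinct totals of non-folded players): 17, 24, 35
Layer 1-17: 17 each from A, B, E, F = 17*4 = 68 chips; eligible A, B, E, F
Layer 18-24: 7 each from B, E, F = 7*3 = 21 chips; eligible B, E, F
Layer 25-35: 11 each from B, E = 11*2 = 22 chips; eligible B, E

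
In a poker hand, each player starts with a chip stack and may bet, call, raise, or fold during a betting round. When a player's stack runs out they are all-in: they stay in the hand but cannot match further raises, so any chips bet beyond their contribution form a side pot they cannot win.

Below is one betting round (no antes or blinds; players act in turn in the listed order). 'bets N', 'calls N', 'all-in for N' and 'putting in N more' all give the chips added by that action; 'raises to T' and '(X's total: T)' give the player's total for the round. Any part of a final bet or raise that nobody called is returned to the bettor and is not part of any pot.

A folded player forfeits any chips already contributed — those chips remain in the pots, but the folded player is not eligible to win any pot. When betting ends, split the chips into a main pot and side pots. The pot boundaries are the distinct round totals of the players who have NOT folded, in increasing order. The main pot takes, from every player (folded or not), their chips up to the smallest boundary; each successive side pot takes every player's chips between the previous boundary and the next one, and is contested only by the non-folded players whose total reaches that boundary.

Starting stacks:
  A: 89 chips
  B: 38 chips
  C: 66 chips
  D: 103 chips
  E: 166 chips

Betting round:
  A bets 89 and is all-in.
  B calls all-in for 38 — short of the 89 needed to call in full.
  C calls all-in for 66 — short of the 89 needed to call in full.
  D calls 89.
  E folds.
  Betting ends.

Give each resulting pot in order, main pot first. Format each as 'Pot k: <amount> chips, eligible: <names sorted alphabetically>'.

Contributions: A=89, B=38, C=66, D=89
Folded: E
Pot levels (distinct totals of non-folded players): 38, 66, 89
Layer 1-38: 38 each from A, B, C, D = 38*4 = 152 chips; eligible A, B, C, D
Layer 39-66: 28 each from A, C, D = 28*3 = 84 chips; eligible A, C, D
Layer 67-89: 23 each from A, D = 23*2 = 46 chips; eligible A, D

Pot 1: 152 chips, eligible: A, B, C, D
Pot 2: 84 chips, eligible: A, C, D
Pot 3: 46 chips, eligible: A, D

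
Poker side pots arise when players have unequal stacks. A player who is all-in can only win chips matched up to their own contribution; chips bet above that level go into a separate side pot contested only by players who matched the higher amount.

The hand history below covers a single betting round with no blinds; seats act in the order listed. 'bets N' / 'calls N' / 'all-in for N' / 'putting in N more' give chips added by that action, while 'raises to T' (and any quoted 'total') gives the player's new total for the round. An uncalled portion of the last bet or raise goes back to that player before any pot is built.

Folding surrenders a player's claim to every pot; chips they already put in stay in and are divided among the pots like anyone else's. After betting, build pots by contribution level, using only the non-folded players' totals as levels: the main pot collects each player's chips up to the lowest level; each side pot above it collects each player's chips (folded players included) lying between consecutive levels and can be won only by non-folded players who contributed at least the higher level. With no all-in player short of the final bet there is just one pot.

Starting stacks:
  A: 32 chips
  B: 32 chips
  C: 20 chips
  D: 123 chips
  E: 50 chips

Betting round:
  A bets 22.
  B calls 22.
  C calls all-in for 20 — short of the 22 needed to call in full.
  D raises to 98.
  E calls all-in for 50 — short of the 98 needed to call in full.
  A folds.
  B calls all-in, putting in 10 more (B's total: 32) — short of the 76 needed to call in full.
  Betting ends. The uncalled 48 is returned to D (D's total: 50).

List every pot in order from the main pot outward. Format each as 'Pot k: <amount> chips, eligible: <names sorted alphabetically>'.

Pot 1: 100 chips, eligible: B, C, D, E
Pot 2: 38 chips, eligible: B, D, E
Pot 3: 36 chips, eligible: D, E

Derivation:
Contributions (after 48 returned to D): A=22, B=32, C=20, D=50, E=50
Folded: A
Pot levels (distinct totals of non-folded players): 20, 32, 50
Layer 1-20: 20 each from A, B, C, D, E = 20*5 = 100 chips; eligible B, C, D, E
Layer 21-32: A 2 + B 12 + D 12 + E 12 = 38 chips; eligible B, D, E
Layer 33-50: 18 each from D, E = 18*2 = 36 chips; eligible D, E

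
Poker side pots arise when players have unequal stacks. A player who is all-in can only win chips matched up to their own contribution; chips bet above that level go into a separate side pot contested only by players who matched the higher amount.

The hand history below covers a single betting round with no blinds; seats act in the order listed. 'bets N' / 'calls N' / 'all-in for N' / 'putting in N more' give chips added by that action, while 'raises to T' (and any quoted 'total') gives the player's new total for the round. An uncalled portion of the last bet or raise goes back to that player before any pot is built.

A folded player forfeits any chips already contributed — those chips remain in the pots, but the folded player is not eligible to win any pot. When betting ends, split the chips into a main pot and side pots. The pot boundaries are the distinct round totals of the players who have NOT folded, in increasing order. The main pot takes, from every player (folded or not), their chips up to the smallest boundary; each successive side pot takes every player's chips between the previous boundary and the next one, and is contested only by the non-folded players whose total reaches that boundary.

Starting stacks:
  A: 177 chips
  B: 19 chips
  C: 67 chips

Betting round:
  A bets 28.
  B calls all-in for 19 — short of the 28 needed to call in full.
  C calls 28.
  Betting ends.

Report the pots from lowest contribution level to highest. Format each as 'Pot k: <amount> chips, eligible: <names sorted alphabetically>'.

Pot 1: 57 chips, eligible: A, B, C
Pot 2: 18 chips, eligible: A, C

Derivation:
Contributions: A=28, B=19, C=28
Pot levels (distinct totals of non-folded players): 19, 28
Layer 1-19: 19 each from A, B, C = 19*3 = 57 chips; eligible A, B, C
Layer 20-28: 9 each from A, C = 9*2 = 18 chips; eligible A, C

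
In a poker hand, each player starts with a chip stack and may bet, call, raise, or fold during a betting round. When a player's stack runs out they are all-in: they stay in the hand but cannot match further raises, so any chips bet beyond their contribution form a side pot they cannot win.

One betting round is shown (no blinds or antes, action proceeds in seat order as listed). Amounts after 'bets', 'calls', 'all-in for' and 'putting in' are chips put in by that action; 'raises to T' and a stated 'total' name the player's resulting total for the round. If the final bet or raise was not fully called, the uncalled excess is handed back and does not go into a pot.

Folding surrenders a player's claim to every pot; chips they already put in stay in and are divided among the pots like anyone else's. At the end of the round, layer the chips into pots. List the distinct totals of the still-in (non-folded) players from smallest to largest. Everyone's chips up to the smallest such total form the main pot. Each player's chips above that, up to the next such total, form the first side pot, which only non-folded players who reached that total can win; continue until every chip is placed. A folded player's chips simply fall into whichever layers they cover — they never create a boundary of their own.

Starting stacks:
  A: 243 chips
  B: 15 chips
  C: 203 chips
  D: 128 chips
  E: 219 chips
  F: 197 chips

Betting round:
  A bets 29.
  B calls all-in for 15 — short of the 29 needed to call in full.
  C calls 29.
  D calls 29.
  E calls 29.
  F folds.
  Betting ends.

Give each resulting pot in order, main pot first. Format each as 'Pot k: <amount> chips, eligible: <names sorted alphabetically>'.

Contributions: A=29, B=15, C=29, D=29, E=29
Folded: F
Pot levels (distinct totals of non-folded players): 15, 29
Layer 1-15: 15 each from A, B, C, D, E = 15*5 = 75 chips; eligible A, B, C, D, E
Layer 16-29: 14 each from A, C, D, E = 14*4 = 56 chips; eligible A, C, D, E

Pot 1: 75 chips, eligible: A, B, C, D, E
Pot 2: 56 chips, eligible: A, C, D, E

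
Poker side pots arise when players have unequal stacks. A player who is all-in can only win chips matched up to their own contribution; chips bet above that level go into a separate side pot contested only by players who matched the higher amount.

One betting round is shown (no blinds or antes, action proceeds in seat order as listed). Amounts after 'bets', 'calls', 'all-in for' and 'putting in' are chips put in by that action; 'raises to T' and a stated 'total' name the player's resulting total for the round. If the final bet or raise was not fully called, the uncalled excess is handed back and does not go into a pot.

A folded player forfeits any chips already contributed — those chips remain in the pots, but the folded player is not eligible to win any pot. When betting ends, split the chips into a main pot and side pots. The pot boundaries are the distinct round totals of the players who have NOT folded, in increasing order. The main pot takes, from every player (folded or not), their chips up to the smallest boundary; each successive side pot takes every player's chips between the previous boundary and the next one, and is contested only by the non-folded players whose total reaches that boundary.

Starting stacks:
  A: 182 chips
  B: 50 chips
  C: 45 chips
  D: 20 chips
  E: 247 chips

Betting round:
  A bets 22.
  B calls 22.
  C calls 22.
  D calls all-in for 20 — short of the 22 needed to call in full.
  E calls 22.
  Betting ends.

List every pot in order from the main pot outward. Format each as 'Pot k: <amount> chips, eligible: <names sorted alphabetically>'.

Pot 1: 100 chips, eligible: A, B, C, D, E
Pot 2: 8 chips, eligible: A, B, C, E

Derivation:
Contributions: A=22, B=22, C=22, D=20, E=22
Pot levels (distinct totals of non-folded players): 20, 22
Layer 1-20: 20 each from A, B, C, D, E = 20*5 = 100 chips; eligible A, B, C, D, E
Layer 21-22: 2 each from A, B, C, E = 2*4 = 8 chips; eligible A, B, C, E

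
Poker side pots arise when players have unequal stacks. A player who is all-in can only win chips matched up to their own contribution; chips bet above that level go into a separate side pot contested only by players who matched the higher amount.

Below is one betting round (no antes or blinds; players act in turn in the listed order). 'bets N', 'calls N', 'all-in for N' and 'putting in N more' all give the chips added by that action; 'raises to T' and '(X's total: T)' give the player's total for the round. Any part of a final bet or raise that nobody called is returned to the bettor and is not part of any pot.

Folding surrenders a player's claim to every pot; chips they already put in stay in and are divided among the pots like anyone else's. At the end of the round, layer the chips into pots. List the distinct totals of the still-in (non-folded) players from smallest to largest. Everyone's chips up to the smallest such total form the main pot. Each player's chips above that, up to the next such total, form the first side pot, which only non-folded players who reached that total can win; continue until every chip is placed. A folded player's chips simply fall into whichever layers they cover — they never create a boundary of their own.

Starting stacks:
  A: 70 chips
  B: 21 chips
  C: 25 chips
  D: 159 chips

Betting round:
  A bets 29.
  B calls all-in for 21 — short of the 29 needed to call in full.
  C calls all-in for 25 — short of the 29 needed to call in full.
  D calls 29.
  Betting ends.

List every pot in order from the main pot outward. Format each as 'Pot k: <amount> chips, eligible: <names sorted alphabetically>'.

Pot 1: 84 chips, eligible: A, B, C, D
Pot 2: 12 chips, eligible: A, C, D
Pot 3: 8 chips, eligible: A, D

Derivation:
Contributions: A=29, B=21, C=25, D=29
Pot levels (distinct totals of non-folded players): 21, 25, 29
Layer 1-21: 21 each from A, B, C, D = 21*4 = 84 chips; eligible A, B, C, D
Layer 22-25: 4 each from A, C, D = 4*3 = 12 chips; eligible A, C, D
Layer 26-29: 4 each from A, D = 4*2 = 8 chips; eligible A, D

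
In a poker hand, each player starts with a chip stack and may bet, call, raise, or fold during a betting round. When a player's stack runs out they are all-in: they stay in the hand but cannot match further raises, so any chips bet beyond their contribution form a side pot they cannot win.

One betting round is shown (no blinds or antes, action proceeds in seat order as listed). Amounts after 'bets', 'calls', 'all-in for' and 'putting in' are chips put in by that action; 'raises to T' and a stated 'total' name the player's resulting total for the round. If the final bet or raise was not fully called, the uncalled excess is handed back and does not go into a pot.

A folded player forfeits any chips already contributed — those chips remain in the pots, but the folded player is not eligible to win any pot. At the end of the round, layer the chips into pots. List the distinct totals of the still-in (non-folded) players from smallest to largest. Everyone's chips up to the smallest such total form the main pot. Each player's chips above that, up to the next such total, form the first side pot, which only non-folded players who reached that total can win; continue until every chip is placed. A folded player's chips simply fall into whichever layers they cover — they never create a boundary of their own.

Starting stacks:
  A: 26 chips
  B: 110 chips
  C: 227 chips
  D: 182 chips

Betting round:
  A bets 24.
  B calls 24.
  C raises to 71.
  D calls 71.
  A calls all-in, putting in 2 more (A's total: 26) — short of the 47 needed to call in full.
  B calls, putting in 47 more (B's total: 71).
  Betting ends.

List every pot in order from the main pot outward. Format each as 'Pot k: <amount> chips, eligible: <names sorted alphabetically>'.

Contributions: A=26, B=71, C=71, D=71
Pot levels (distinct totals of non-folded players): 26, 71
Layer 1-26: 26 each from A, B, C, D = 26*4 = 104 chips; eligible A, B, C, D
Layer 27-71: 45 each from B, C, D = 45*3 = 135 chips; eligible B, C, D

Pot 1: 104 chips, eligible: A, B, C, D
Pot 2: 135 chips, eligible: B, C, D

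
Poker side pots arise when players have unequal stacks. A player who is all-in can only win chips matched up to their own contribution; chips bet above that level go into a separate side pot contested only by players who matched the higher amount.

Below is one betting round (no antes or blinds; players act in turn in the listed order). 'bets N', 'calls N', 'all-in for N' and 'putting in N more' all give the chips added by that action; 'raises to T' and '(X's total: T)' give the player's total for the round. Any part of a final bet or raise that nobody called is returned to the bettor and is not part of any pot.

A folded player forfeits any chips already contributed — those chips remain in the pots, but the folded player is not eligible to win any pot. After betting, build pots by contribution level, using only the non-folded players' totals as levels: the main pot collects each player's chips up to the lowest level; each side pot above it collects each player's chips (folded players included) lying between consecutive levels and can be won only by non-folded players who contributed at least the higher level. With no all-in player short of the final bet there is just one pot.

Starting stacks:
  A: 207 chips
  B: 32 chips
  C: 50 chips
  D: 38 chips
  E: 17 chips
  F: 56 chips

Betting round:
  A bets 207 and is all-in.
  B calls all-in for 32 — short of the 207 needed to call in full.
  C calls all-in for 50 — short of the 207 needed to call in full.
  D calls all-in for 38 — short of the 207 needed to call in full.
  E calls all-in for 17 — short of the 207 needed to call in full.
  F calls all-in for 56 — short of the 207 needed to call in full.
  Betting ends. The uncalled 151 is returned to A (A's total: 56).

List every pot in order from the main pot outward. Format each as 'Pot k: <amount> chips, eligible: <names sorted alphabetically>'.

Pot 1: 102 chips, eligible: A, B, C, D, E, F
Pot 2: 75 chips, eligible: A, B, C, D, F
Pot 3: 24 chips, eligible: A, C, D, F
Pot 4: 36 chips, eligible: A, C, F
Pot 5: 12 chips, eligible: A, F

Derivation:
Contributions (after 151 returned to A): A=56, B=32, C=50, D=38, E=17, F=56
Pot levels (distinct totals of non-folded players): 17, 32, 38, 50, 56
Layer 1-17: 17 each from A, B, C, D, E, F = 17*6 = 102 chips; eligible A, B, C, D, E, F
Layer 18-32: 15 each from A, B, C, D, F = 15*5 = 75 chips; eligible A, B, C, D, F
Layer 33-38: 6 each from A, C, D, F = 6*4 = 24 chips; eligible A, C, D, F
Layer 39-50: 12 each from A, C, F = 12*3 = 36 chips; eligible A, C, F
Layer 51-56: 6 each from A, F = 6*2 = 12 chips; eligible A, F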